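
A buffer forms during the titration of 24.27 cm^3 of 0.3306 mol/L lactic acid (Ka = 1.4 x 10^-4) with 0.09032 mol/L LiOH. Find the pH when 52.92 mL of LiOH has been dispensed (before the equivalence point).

4.02

Initial n(HC3H5O3) = 0.3306 x 0.02427 = 0.008024 mol.
n(LiOH) added = 0.09032 x 0.05292 = 0.004780 mol, converting that many moles of HC3H5O3 to C3H5O3-.
Remaining n(HC3H5O3) = 0.003244 mol; n(C3H5O3-) = 0.004780 mol.
By Henderson-Hasselbalch, pH = pKa + log([A^-]/[HA]) = 3.85 + log(0.004780/0.003244) = 3.85 + (+0.17) = 4.02.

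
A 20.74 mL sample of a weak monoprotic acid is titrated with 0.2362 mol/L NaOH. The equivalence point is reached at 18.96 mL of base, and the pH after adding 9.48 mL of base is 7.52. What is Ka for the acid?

9.48 mL is half of the equivalence volume, so this is the half-equivalence point where [HA] = [A^-].
At half-equivalence pH = pKa, so pKa = 7.52.
Ka = 10^(-7.52) = 3.0 x 10^-8.

3.0 x 10^-8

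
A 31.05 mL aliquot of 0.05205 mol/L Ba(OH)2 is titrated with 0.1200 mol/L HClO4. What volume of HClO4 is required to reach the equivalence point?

n(Ba(OH)2) = 0.05205 mol/L x 0.03105 L = 0.001616 mol.
The neutralisation is 1 Ba(OH)2 : 2 HClO4, so n(HClO4) = 0.001616 x 2/1 = 0.003232 mol.
V(HClO4) = 0.003232 / 0.1200 = 0.02694 L = 26.9 mL.

26.9 mL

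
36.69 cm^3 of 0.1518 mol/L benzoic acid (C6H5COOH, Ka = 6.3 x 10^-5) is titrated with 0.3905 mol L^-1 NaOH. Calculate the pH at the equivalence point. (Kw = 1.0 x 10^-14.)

8.62

n(C6H5COOH) = 0.1518 x 0.03669 = 0.005570 mol; V(NaOH) at equivalence = 0.005570/0.3905 = 0.01426 L.
At equivalence all the acid is converted to C6H5COO-; total volume = 0.03669 + 0.01426 = 0.05095 L, so [C6H5COO-] = 0.005570/0.05095 = 0.1093 M.
Kb = Kw/Ka = 1.0e-14 / 6.3 x 10^-5 = 1.59e-10.
[OH^-] = sqrt(Kb x [C6H5COO-]) = sqrt(1.59e-10 x 0.1093) = 4.17e-6 M.
pOH = 5.38, so pH = 14.00 - 5.38 = 8.62.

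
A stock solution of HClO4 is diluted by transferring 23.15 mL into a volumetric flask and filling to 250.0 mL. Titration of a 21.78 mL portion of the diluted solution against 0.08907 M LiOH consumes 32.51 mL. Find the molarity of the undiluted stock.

1.44 M

n(LiOH) = 0.08907 x 0.03251 = 0.002896 mol.
n(HClO4) in the aliquot = 0.002896 mol.
[diluted HClO4] = 0.002896 / 0.02178 = 0.1330 M.
Dilution factor = 250.0/23.15 = 10.80, so [stock] = 0.1330 x 10.80 = 1.44 M.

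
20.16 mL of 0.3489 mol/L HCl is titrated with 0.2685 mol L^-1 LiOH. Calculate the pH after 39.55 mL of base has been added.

n(acid) = 0.3489 x 0.02016 = 0.007034 mol; n(LiOH) added = 0.2685 x 0.03955 = 0.01062 mol.
Base is in excess by 0.01062 - 0.007034 = 0.003585 mol in a total volume of 0.05971 L.
[OH^-] = 0.003585/0.05971 = 0.06005 M, so pOH = 1.22 and pH = 14.00 - 1.22 = 12.78.

12.78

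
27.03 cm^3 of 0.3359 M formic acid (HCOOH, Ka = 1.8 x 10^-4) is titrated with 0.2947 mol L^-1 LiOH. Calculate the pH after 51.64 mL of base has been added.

n(acid) = 0.3359 x 0.02703 = 0.009079 mol; n(LiOH) added = 0.2947 x 0.05164 = 0.01522 mol.
Base is in excess by 0.01522 - 0.009079 = 0.006139 mol in a total volume of 0.07867 L.
[OH^-] = 0.006139/0.07867 = 0.07803 M, so pOH = 1.11 and pH = 14.00 - 1.11 = 12.89.

12.89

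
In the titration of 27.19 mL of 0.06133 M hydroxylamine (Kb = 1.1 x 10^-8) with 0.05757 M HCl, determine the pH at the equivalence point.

n(NH2OH) = 0.06133 x 0.02719 = 0.001668 mol; V(HCl) at equivalence = 0.001668/0.05757 = 0.02897 L.
At equivalence the base is fully converted to NH3OH+; total volume = 0.05616 L, so [NH3OH+] = 0.001668/0.05616 = 0.02970 M.
Ka(NH3OH+) = Kw/Kb = 1.0e-14 / 1.1 x 10^-8 = 9.09e-7.
[H^+] = sqrt(Ka x [NH3OH+]) = sqrt(9.09e-7 x 0.02970) = 0.000164 M.
pH = -log(0.000164) = 3.78.

3.78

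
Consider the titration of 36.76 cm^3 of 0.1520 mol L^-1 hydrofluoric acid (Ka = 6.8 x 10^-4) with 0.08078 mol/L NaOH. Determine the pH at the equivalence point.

7.94

n(HF) = 0.1520 x 0.03676 = 0.005588 mol; V(NaOH) at equivalence = 0.005588/0.08078 = 0.06917 L.
At equivalence all the acid is converted to F-; total volume = 0.03676 + 0.06917 = 0.1059 L, so [F-] = 0.005588/0.1059 = 0.05275 M.
Kb = Kw/Ka = 1.0e-14 / 6.8 x 10^-4 = 1.47e-11.
[OH^-] = sqrt(Kb x [F-]) = sqrt(1.47e-11 x 0.05275) = 8.81e-7 M.
pOH = 6.06, so pH = 14.00 - 6.06 = 7.94.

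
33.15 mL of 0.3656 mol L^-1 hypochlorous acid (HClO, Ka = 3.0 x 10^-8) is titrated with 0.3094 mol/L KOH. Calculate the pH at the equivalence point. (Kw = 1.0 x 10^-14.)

10.37

n(HClO) = 0.3656 x 0.03315 = 0.01212 mol; V(KOH) at equivalence = 0.01212/0.3094 = 0.03917 L.
At equivalence all the acid is converted to ClO-; total volume = 0.03315 + 0.03917 = 0.07232 L, so [ClO-] = 0.01212/0.07232 = 0.1676 M.
Kb = Kw/Ka = 1.0e-14 / 3.0 x 10^-8 = 3.33e-7.
[OH^-] = sqrt(Kb x [ClO-]) = sqrt(3.33e-7 x 0.1676) = 0.000236 M.
pOH = 3.63, so pH = 14.00 - 3.63 = 10.37.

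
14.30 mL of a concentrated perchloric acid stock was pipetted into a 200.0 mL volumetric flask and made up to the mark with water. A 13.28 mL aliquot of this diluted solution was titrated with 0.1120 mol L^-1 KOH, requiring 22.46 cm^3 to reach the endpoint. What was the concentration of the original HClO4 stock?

n(KOH) = 0.1120 x 0.02246 = 0.002516 mol.
n(HClO4) in the aliquot = 0.002516 mol.
[diluted HClO4] = 0.002516 / 0.01328 = 0.1894 M.
Dilution factor = 200.0/14.30 = 13.99, so [stock] = 0.1894 x 13.99 = 2.65 M.

2.65 M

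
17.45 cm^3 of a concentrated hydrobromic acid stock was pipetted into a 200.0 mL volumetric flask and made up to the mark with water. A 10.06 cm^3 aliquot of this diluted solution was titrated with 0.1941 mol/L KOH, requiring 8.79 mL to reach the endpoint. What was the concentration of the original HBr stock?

n(KOH) = 0.1941 x 0.008790 = 0.001706 mol.
n(HBr) in the aliquot = 0.001706 mol.
[diluted HBr] = 0.001706 / 0.01006 = 0.1696 M.
Dilution factor = 200.0/17.45 = 11.46, so [stock] = 0.1696 x 11.46 = 1.94 M.

1.94 M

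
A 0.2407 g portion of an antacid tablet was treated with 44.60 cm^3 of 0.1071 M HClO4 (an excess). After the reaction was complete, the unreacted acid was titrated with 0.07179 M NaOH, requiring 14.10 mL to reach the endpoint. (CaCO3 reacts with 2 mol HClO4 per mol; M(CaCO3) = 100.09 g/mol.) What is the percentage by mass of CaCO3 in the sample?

78.3%

Total n(HClO4) added = 0.1071 x 0.04460 = 0.004777 mol.
n(NaOH) used = 0.07179 x 0.01410 = 0.001012 mol, which equals the excess n(HClO4).
So n(HClO4) consumed by the sample = 0.004777 - 0.001012 = 0.003764 mol.
n(CaCO3) = 0.003764 / 2 = 0.001882 mol.
mass CaCO3 = 0.001882 x 100.09 = 0.1884 g, so %CaCO3 = 0.1884/0.2407 x 100 = 78.3%.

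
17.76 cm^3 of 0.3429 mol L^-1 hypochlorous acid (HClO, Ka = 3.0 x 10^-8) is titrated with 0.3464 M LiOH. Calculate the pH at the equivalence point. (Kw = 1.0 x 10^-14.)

10.38

n(HClO) = 0.3429 x 0.01776 = 0.006090 mol; V(LiOH) at equivalence = 0.006090/0.3464 = 0.01758 L.
At equivalence all the acid is converted to ClO-; total volume = 0.01776 + 0.01758 = 0.03534 L, so [ClO-] = 0.006090/0.03534 = 0.1723 M.
Kb = Kw/Ka = 1.0e-14 / 3.0 x 10^-8 = 3.33e-7.
[OH^-] = sqrt(Kb x [ClO-]) = sqrt(3.33e-7 x 0.1723) = 0.000240 M.
pOH = 3.62, so pH = 14.00 - 3.62 = 10.38.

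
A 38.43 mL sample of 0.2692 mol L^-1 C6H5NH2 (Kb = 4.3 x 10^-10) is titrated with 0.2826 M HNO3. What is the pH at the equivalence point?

n(C6H5NH2) = 0.2692 x 0.03843 = 0.01035 mol; V(HNO3) at equivalence = 0.01035/0.2826 = 0.03661 L.
At equivalence the base is fully converted to C6H5NH3+; total volume = 0.07504 L, so [C6H5NH3+] = 0.01035/0.07504 = 0.1379 M.
Ka(C6H5NH3+) = Kw/Kb = 1.0e-14 / 4.3 x 10^-10 = 2.33e-5.
[H^+] = sqrt(Ka x [C6H5NH3+]) = sqrt(2.33e-5 x 0.1379) = 0.00179 M.
pH = -log(0.00179) = 2.75.

2.75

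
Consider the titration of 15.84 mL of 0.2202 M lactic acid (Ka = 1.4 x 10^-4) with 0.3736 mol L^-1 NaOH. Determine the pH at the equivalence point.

8.50

n(HC3H5O3) = 0.2202 x 0.01584 = 0.003488 mol; V(NaOH) at equivalence = 0.003488/0.3736 = 0.009336 L.
At equivalence all the acid is converted to C3H5O3-; total volume = 0.01584 + 0.009336 = 0.02518 L, so [C3H5O3-] = 0.003488/0.02518 = 0.1385 M.
Kb = Kw/Ka = 1.0e-14 / 1.4 x 10^-4 = 7.14e-11.
[OH^-] = sqrt(Kb x [C3H5O3-]) = sqrt(7.14e-11 x 0.1385) = 3.15e-6 M.
pOH = 5.50, so pH = 14.00 - 5.50 = 8.50.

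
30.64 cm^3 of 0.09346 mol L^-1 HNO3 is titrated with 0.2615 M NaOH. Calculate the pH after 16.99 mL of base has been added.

12.52

n(acid) = 0.09346 x 0.03064 = 0.002864 mol; n(NaOH) added = 0.2615 x 0.01699 = 0.004443 mol.
Base is in excess by 0.004443 - 0.002864 = 0.001579 mol in a total volume of 0.04763 L.
[OH^-] = 0.001579/0.04763 = 0.03316 M, so pOH = 1.48 and pH = 14.00 - 1.48 = 12.52.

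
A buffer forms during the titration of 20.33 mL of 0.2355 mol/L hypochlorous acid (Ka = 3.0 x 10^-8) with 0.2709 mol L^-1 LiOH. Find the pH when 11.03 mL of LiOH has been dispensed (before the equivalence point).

Initial n(HClO) = 0.2355 x 0.02033 = 0.004788 mol.
n(LiOH) added = 0.2709 x 0.01103 = 0.002988 mol, converting that many moles of HClO to ClO-.
Remaining n(HClO) = 0.001800 mol; n(ClO-) = 0.002988 mol.
By Henderson-Hasselbalch, pH = pKa + log([A^-]/[HA]) = 7.52 + log(0.002988/0.001800) = 7.52 + (+0.22) = 7.74.

7.74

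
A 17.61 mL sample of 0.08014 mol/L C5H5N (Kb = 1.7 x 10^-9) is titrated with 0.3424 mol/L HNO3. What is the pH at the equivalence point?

n(C5H5N) = 0.08014 x 0.01761 = 0.001411 mol; V(HNO3) at equivalence = 0.001411/0.3424 = 0.004122 L.
At equivalence the base is fully converted to C5H5NH+; total volume = 0.02173 L, so [C5H5NH+] = 0.001411/0.02173 = 0.06494 M.
Ka(C5H5NH+) = Kw/Kb = 1.0e-14 / 1.7 x 10^-9 = 5.88e-6.
[H^+] = sqrt(Ka x [C5H5NH+]) = sqrt(5.88e-6 x 0.06494) = 0.000618 M.
pH = -log(0.000618) = 3.21.

3.21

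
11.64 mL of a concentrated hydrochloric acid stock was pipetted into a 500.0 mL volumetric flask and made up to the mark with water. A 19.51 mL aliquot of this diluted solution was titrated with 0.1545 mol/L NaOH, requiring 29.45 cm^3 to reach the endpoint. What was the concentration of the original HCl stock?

10.0 M

n(NaOH) = 0.1545 x 0.02945 = 0.004550 mol.
n(HCl) in the aliquot = 0.004550 mol.
[diluted HCl] = 0.004550 / 0.01951 = 0.2332 M.
Dilution factor = 500.0/11.64 = 42.96, so [stock] = 0.2332 x 42.96 = 10.0 M.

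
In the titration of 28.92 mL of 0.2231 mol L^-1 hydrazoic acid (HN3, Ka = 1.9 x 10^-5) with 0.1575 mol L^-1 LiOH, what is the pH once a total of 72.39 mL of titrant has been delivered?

n(acid) = 0.2231 x 0.02892 = 0.006452 mol; n(LiOH) added = 0.1575 x 0.07239 = 0.01140 mol.
Base is in excess by 0.01140 - 0.006452 = 0.004949 mol in a total volume of 0.1013 L.
[OH^-] = 0.004949/0.1013 = 0.04885 M, so pOH = 1.31 and pH = 14.00 - 1.31 = 12.69.

12.69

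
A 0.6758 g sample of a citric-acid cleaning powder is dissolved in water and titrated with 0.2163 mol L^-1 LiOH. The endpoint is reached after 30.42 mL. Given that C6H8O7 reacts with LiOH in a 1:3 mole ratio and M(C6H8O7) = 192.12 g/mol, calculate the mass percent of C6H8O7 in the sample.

n(LiOH) = 0.2163 x 0.03042 = 0.006580 mol.
n(C6H8O7) = 0.006580 / 3 = 0.002193 mol.
mass of C6H8O7 = 0.002193 x 192.12 = 0.4214 g.
% purity = 0.4214 / 0.6758 x 100 = 62.4%.

62.4%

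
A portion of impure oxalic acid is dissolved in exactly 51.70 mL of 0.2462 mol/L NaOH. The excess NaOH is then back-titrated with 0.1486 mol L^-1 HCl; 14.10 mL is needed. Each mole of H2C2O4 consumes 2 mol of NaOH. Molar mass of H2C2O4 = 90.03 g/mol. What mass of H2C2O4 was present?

0.479 g

Total n(NaOH) added = 0.2462 x 0.05170 = 0.01273 mol.
n(HCl) used = 0.1486 x 0.01410 = 0.002095 mol, which equals the excess n(NaOH).
So n(NaOH) consumed by the sample = 0.01273 - 0.002095 = 0.01063 mol.
n(H2C2O4) = 0.01063 / 2 = 0.005317 mol.
mass = 0.005317 mol x 90.03 g/mol = 0.479 g.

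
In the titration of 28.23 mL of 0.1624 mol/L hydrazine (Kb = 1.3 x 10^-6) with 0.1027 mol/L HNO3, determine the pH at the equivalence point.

n(N2H4) = 0.1624 x 0.02823 = 0.004585 mol; V(HNO3) at equivalence = 0.004585/0.1027 = 0.04464 L.
At equivalence the base is fully converted to N2H5+; total volume = 0.07287 L, so [N2H5+] = 0.004585/0.07287 = 0.06291 M.
Ka(N2H5+) = Kw/Kb = 1.0e-14 / 1.3 x 10^-6 = 7.69e-9.
[H^+] = sqrt(Ka x [N2H5+]) = sqrt(7.69e-9 x 0.06291) = 2.20e-5 M.
pH = -log(2.20e-5) = 4.66.

4.66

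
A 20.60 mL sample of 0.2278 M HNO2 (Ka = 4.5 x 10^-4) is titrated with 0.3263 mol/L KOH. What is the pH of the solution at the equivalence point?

n(HNO2) = 0.2278 x 0.02060 = 0.004693 mol; V(KOH) at equivalence = 0.004693/0.3263 = 0.01438 L.
At equivalence all the acid is converted to NO2-; total volume = 0.02060 + 0.01438 = 0.03498 L, so [NO2-] = 0.004693/0.03498 = 0.1341 M.
Kb = Kw/Ka = 1.0e-14 / 4.5 x 10^-4 = 2.22e-11.
[OH^-] = sqrt(Kb x [NO2-]) = sqrt(2.22e-11 x 0.1341) = 1.73e-6 M.
pOH = 5.76, so pH = 14.00 - 5.76 = 8.24.

8.24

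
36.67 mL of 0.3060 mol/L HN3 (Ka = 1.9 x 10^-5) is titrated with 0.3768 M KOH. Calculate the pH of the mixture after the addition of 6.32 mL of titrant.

4.15

Initial n(HN3) = 0.3060 x 0.03667 = 0.01122 mol.
n(KOH) added = 0.3768 x 0.006320 = 0.002381 mol, converting that many moles of HN3 to N3-.
Remaining n(HN3) = 0.008840 mol; n(N3-) = 0.002381 mol.
By Henderson-Hasselbalch, pH = pKa + log([A^-]/[HA]) = 4.72 + log(0.002381/0.008840) = 4.72 + (-0.57) = 4.15.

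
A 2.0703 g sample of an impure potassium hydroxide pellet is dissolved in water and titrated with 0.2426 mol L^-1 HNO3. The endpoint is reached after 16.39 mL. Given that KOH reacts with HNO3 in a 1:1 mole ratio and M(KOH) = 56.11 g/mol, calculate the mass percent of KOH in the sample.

10.8%

n(HNO3) = 0.2426 x 0.01639 = 0.003976 mol.
n(KOH) = 0.003976 / 1 = 0.003976 mol.
mass of KOH = 0.003976 x 56.11 = 0.2231 g.
% purity = 0.2231 / 2.0703 x 100 = 10.8%.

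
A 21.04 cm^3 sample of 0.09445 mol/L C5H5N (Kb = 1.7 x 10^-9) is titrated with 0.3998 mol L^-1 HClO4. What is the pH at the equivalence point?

3.17

n(C5H5N) = 0.09445 x 0.02104 = 0.001987 mol; V(HClO4) at equivalence = 0.001987/0.3998 = 0.004971 L.
At equivalence the base is fully converted to C5H5NH+; total volume = 0.02601 L, so [C5H5NH+] = 0.001987/0.02601 = 0.07640 M.
Ka(C5H5NH+) = Kw/Kb = 1.0e-14 / 1.7 x 10^-9 = 5.88e-6.
[H^+] = sqrt(Ka x [C5H5NH+]) = sqrt(5.88e-6 x 0.07640) = 0.000670 M.
pH = -log(0.000670) = 3.17.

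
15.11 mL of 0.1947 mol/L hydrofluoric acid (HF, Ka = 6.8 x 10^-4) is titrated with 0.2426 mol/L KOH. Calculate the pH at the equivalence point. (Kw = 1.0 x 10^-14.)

n(HF) = 0.1947 x 0.01511 = 0.002942 mol; V(KOH) at equivalence = 0.002942/0.2426 = 0.01213 L.
At equivalence all the acid is converted to F-; total volume = 0.01511 + 0.01213 = 0.02724 L, so [F-] = 0.002942/0.02724 = 0.1080 M.
Kb = Kw/Ka = 1.0e-14 / 6.8 x 10^-4 = 1.47e-11.
[OH^-] = sqrt(Kb x [F-]) = sqrt(1.47e-11 x 0.1080) = 1.26e-6 M.
pOH = 5.90, so pH = 14.00 - 5.90 = 8.10.

8.10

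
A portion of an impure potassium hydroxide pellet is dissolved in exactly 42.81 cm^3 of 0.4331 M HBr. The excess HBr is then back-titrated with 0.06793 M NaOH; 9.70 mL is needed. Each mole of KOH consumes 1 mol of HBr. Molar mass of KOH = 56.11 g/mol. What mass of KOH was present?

1.00 g

Total n(HBr) added = 0.4331 x 0.04281 = 0.01854 mol.
n(NaOH) used = 0.06793 x 0.009700 = 0.0006589 mol, which equals the excess n(HBr).
So n(HBr) consumed by the sample = 0.01854 - 0.0006589 = 0.01788 mol.
n(KOH) = 0.01788 / 1 = 0.01788 mol.
mass = 0.01788 mol x 56.11 g/mol = 1.00 g.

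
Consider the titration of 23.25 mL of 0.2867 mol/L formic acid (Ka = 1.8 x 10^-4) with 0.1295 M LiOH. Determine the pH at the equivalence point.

8.35

n(HCOOH) = 0.2867 x 0.02325 = 0.006666 mol; V(LiOH) at equivalence = 0.006666/0.1295 = 0.05147 L.
At equivalence all the acid is converted to HCOO-; total volume = 0.02325 + 0.05147 = 0.07472 L, so [HCOO-] = 0.006666/0.07472 = 0.08921 M.
Kb = Kw/Ka = 1.0e-14 / 1.8 x 10^-4 = 5.56e-11.
[OH^-] = sqrt(Kb x [HCOO-]) = sqrt(5.56e-11 x 0.08921) = 2.23e-6 M.
pOH = 5.65, so pH = 14.00 - 5.65 = 8.35.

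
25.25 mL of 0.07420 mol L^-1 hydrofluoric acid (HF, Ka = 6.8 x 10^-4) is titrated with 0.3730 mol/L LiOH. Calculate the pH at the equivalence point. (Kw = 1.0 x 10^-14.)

7.98

n(HF) = 0.07420 x 0.02525 = 0.001874 mol; V(LiOH) at equivalence = 0.001874/0.3730 = 0.005023 L.
At equivalence all the acid is converted to F-; total volume = 0.02525 + 0.005023 = 0.03027 L, so [F-] = 0.001874/0.03027 = 0.06189 M.
Kb = Kw/Ka = 1.0e-14 / 6.8 x 10^-4 = 1.47e-11.
[OH^-] = sqrt(Kb x [F-]) = sqrt(1.47e-11 x 0.06189) = 9.54e-7 M.
pOH = 6.02, so pH = 14.00 - 6.02 = 7.98.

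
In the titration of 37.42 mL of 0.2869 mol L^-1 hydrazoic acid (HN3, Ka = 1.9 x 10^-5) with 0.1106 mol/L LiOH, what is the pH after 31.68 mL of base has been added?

4.41

Initial n(HN3) = 0.2869 x 0.03742 = 0.01074 mol.
n(LiOH) added = 0.1106 x 0.03168 = 0.003504 mol, converting that many moles of HN3 to N3-.
Remaining n(HN3) = 0.007232 mol; n(N3-) = 0.003504 mol.
By Henderson-Hasselbalch, pH = pKa + log([A^-]/[HA]) = 4.72 + log(0.003504/0.007232) = 4.72 + (-0.31) = 4.41.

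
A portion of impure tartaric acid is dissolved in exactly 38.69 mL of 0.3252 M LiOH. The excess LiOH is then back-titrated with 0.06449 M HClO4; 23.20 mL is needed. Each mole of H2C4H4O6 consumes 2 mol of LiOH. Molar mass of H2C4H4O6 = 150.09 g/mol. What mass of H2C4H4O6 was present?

0.832 g

Total n(LiOH) added = 0.3252 x 0.03869 = 0.01258 mol.
n(HClO4) used = 0.06449 x 0.02320 = 0.001496 mol, which equals the excess n(LiOH).
So n(LiOH) consumed by the sample = 0.01258 - 0.001496 = 0.01109 mol.
n(H2C4H4O6) = 0.01109 / 2 = 0.005543 mol.
mass = 0.005543 mol x 150.09 g/mol = 0.832 g.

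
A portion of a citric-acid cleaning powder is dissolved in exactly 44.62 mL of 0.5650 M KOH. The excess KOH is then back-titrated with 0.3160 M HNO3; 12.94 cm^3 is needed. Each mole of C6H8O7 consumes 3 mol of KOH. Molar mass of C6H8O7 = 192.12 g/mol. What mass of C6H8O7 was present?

Total n(KOH) added = 0.5650 x 0.04462 = 0.02521 mol.
n(HNO3) used = 0.3160 x 0.01294 = 0.004089 mol, which equals the excess n(KOH).
So n(KOH) consumed by the sample = 0.02521 - 0.004089 = 0.02112 mol.
n(C6H8O7) = 0.02112 / 3 = 0.007040 mol.
mass = 0.007040 mol x 192.12 g/mol = 1.35 g.

1.35 g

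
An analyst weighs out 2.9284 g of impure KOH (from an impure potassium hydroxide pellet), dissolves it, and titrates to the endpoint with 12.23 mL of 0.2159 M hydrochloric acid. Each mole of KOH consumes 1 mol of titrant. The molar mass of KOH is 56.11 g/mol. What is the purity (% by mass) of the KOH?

5.06%

n(HCl) = 0.2159 x 0.01223 = 0.002640 mol.
n(KOH) = 0.002640 / 1 = 0.002640 mol.
mass of KOH = 0.002640 x 56.11 = 0.1482 g.
% purity = 0.1482 / 2.9284 x 100 = 5.06%.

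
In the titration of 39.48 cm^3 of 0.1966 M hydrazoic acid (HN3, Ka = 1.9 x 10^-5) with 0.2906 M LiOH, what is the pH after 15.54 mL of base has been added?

4.86

Initial n(HN3) = 0.1966 x 0.03948 = 0.007762 mol.
n(LiOH) added = 0.2906 x 0.01554 = 0.004516 mol, converting that many moles of HN3 to N3-.
Remaining n(HN3) = 0.003246 mol; n(N3-) = 0.004516 mol.
By Henderson-Hasselbalch, pH = pKa + log([A^-]/[HA]) = 4.72 + log(0.004516/0.003246) = 4.72 + (+0.14) = 4.86.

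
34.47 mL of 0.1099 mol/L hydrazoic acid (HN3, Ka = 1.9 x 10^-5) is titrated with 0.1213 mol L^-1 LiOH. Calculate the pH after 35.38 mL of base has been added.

11.86

n(acid) = 0.1099 x 0.03447 = 0.003788 mol; n(LiOH) added = 0.1213 x 0.03538 = 0.004292 mol.
Base is in excess by 0.004292 - 0.003788 = 0.0005033 mol in a total volume of 0.06985 L.
[OH^-] = 0.0005033/0.06985 = 0.007206 M, so pOH = 2.14 and pH = 14.00 - 2.14 = 11.86.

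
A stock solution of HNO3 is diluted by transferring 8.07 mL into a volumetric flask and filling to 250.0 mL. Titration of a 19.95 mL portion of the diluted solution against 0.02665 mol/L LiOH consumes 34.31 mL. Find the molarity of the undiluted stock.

1.42 M

n(LiOH) = 0.02665 x 0.03431 = 0.0009144 mol.
n(HNO3) in the aliquot = 0.0009144 mol.
[diluted HNO3] = 0.0009144 / 0.01995 = 0.04583 M.
Dilution factor = 250.0/8.070 = 30.98, so [stock] = 0.04583 x 30.98 = 1.42 M.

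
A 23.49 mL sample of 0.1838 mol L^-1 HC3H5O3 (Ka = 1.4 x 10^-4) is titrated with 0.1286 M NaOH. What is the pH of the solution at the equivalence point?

n(HC3H5O3) = 0.1838 x 0.02349 = 0.004317 mol; V(NaOH) at equivalence = 0.004317/0.1286 = 0.03357 L.
At equivalence all the acid is converted to C3H5O3-; total volume = 0.02349 + 0.03357 = 0.05706 L, so [C3H5O3-] = 0.004317/0.05706 = 0.07566 M.
Kb = Kw/Ka = 1.0e-14 / 1.4 x 10^-4 = 7.14e-11.
[OH^-] = sqrt(Kb x [C3H5O3-]) = sqrt(7.14e-11 x 0.07566) = 2.32e-6 M.
pOH = 5.63, so pH = 14.00 - 5.63 = 8.37.

8.37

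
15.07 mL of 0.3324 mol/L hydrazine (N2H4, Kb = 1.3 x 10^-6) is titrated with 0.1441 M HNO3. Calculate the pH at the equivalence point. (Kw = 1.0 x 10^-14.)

4.56

n(N2H4) = 0.3324 x 0.01507 = 0.005009 mol; V(HNO3) at equivalence = 0.005009/0.1441 = 0.03476 L.
At equivalence the base is fully converted to N2H5+; total volume = 0.04983 L, so [N2H5+] = 0.005009/0.04983 = 0.1005 M.
Ka(N2H5+) = Kw/Kb = 1.0e-14 / 1.3 x 10^-6 = 7.69e-9.
[H^+] = sqrt(Ka x [N2H5+]) = sqrt(7.69e-9 x 0.1005) = 2.78e-5 M.
pH = -log(2.78e-5) = 4.56.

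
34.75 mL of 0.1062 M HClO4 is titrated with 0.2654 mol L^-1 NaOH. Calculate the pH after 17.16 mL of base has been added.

12.22

n(acid) = 0.1062 x 0.03475 = 0.003690 mol; n(NaOH) added = 0.2654 x 0.01716 = 0.004554 mol.
Base is in excess by 0.004554 - 0.003690 = 0.0008638 mol in a total volume of 0.05191 L.
[OH^-] = 0.0008638/0.05191 = 0.01664 M, so pOH = 1.78 and pH = 14.00 - 1.78 = 12.22.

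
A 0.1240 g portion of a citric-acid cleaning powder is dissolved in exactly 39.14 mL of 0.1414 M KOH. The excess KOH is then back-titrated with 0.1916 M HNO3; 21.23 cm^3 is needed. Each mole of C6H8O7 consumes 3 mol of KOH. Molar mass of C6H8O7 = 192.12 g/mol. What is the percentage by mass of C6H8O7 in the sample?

Total n(KOH) added = 0.1414 x 0.03914 = 0.005534 mol.
n(HNO3) used = 0.1916 x 0.02123 = 0.004068 mol, which equals the excess n(KOH).
So n(KOH) consumed by the sample = 0.005534 - 0.004068 = 0.001467 mol.
n(C6H8O7) = 0.001467 / 3 = 0.0004889 mol.
mass C6H8O7 = 0.0004889 x 192.12 = 0.09393 g, so %C6H8O7 = 0.09393/0.1240 x 100 = 75.7%.

75.7%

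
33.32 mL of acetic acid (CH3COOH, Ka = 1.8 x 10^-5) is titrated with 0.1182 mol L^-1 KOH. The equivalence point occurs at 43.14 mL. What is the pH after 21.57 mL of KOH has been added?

21.57 mL is exactly half the equivalence volume (43.14/2), i.e. the half-equivalence point.
There, n(HA) = n(A^-), so pH = pKa = -log(1.8 x 10^-5) = 4.74.

4.74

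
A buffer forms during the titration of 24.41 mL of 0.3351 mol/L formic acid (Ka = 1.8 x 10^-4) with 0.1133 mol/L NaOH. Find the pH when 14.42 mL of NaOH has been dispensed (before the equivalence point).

Initial n(HCOOH) = 0.3351 x 0.02441 = 0.008180 mol.
n(NaOH) added = 0.1133 x 0.01442 = 0.001634 mol, converting that many moles of HCOOH to HCOO-.
Remaining n(HCOOH) = 0.006546 mol; n(HCOO-) = 0.001634 mol.
By Henderson-Hasselbalch, pH = pKa + log([A^-]/[HA]) = 3.74 + log(0.001634/0.006546) = 3.74 + (-0.60) = 3.14.

3.14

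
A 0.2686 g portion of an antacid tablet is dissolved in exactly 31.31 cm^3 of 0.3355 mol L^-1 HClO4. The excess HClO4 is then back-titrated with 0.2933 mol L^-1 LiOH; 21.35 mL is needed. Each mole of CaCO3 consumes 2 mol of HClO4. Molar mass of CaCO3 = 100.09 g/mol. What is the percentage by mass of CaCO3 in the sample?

79.0%

Total n(HClO4) added = 0.3355 x 0.03131 = 0.01050 mol.
n(LiOH) used = 0.2933 x 0.02135 = 0.006262 mol, which equals the excess n(HClO4).
So n(HClO4) consumed by the sample = 0.01050 - 0.006262 = 0.004243 mol.
n(CaCO3) = 0.004243 / 2 = 0.002121 mol.
mass CaCO3 = 0.002121 x 100.09 = 0.2123 g, so %CaCO3 = 0.2123/0.2686 x 100 = 79.0%.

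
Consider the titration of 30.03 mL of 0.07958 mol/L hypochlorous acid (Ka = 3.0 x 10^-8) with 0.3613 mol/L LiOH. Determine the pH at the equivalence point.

10.17

n(HClO) = 0.07958 x 0.03003 = 0.002390 mol; V(LiOH) at equivalence = 0.002390/0.3613 = 0.006614 L.
At equivalence all the acid is converted to ClO-; total volume = 0.03003 + 0.006614 = 0.03664 L, so [ClO-] = 0.002390/0.03664 = 0.06522 M.
Kb = Kw/Ka = 1.0e-14 / 3.0 x 10^-8 = 3.33e-7.
[OH^-] = sqrt(Kb x [ClO-]) = sqrt(3.33e-7 x 0.06522) = 0.000147 M.
pOH = 3.83, so pH = 14.00 - 3.83 = 10.17.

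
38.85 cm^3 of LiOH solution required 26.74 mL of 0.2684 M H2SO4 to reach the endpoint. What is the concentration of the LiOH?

n(H2SO4) delivered = 0.2684 x 0.02674 = 0.007177 mol.
The reaction is 2 LiOH + 1 H2SO4, so n(LiOH) = 0.007177 x 2/1 = 0.01435 mol.
[LiOH] = 0.01435 mol / 0.03885 L = 0.369 M.

0.369 M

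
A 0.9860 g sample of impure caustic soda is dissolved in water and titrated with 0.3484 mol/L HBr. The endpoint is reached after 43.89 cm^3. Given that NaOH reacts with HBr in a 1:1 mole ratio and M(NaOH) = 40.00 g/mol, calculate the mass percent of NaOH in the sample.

n(HBr) = 0.3484 x 0.04389 = 0.01529 mol.
n(NaOH) = 0.01529 / 1 = 0.01529 mol.
mass of NaOH = 0.01529 x 40.00 = 0.6117 g.
% purity = 0.6117 / 0.9860 x 100 = 62.0%.

62.0%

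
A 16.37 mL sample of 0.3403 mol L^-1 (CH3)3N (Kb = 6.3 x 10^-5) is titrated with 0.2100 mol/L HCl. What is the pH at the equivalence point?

5.34

n((CH3)3N) = 0.3403 x 0.01637 = 0.005571 mol; V(HCl) at equivalence = 0.005571/0.2100 = 0.02653 L.
At equivalence the base is fully converted to (CH3)3NH+; total volume = 0.04290 L, so [(CH3)3NH+] = 0.005571/0.04290 = 0.1299 M.
Ka((CH3)3NH+) = Kw/Kb = 1.0e-14 / 6.3 x 10^-5 = 1.59e-10.
[H^+] = sqrt(Ka x [(CH3)3NH+]) = sqrt(1.59e-10 x 0.1299) = 4.54e-6 M.
pH = -log(4.54e-6) = 5.34.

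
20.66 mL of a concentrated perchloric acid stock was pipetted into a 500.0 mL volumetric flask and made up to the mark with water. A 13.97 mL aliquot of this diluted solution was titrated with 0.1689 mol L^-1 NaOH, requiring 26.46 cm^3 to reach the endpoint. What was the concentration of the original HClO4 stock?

n(NaOH) = 0.1689 x 0.02646 = 0.004469 mol.
n(HClO4) in the aliquot = 0.004469 mol.
[diluted HClO4] = 0.004469 / 0.01397 = 0.3199 M.
Dilution factor = 500.0/20.66 = 24.20, so [stock] = 0.3199 x 24.20 = 7.74 M.

7.74 M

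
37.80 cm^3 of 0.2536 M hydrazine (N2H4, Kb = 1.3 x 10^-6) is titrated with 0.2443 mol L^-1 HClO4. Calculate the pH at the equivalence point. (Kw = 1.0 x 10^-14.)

n(N2H4) = 0.2536 x 0.03780 = 0.009586 mol; V(HClO4) at equivalence = 0.009586/0.2443 = 0.03924 L.
At equivalence the base is fully converted to N2H5+; total volume = 0.07704 L, so [N2H5+] = 0.009586/0.07704 = 0.1244 M.
Ka(N2H5+) = Kw/Kb = 1.0e-14 / 1.3 x 10^-6 = 7.69e-9.
[H^+] = sqrt(Ka x [N2H5+]) = sqrt(7.69e-9 x 0.1244) = 3.09e-5 M.
pH = -log(3.09e-5) = 4.51.

4.51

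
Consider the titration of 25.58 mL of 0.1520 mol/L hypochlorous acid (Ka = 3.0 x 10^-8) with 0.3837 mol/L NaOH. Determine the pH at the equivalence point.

10.28

n(HClO) = 0.1520 x 0.02558 = 0.003888 mol; V(NaOH) at equivalence = 0.003888/0.3837 = 0.01013 L.
At equivalence all the acid is converted to ClO-; total volume = 0.02558 + 0.01013 = 0.03571 L, so [ClO-] = 0.003888/0.03571 = 0.1089 M.
Kb = Kw/Ka = 1.0e-14 / 3.0 x 10^-8 = 3.33e-7.
[OH^-] = sqrt(Kb x [ClO-]) = sqrt(3.33e-7 x 0.1089) = 0.000191 M.
pOH = 3.72, so pH = 14.00 - 3.72 = 10.28.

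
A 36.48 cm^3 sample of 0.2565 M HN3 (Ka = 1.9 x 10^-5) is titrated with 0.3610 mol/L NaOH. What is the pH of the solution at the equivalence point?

8.95

n(HN3) = 0.2565 x 0.03648 = 0.009357 mol; V(NaOH) at equivalence = 0.009357/0.3610 = 0.02592 L.
At equivalence all the acid is converted to N3-; total volume = 0.03648 + 0.02592 = 0.06240 L, so [N3-] = 0.009357/0.06240 = 0.1500 M.
Kb = Kw/Ka = 1.0e-14 / 1.9 x 10^-5 = 5.26e-10.
[OH^-] = sqrt(Kb x [N3-]) = sqrt(5.26e-10 x 0.1500) = 8.88e-6 M.
pOH = 5.05, so pH = 14.00 - 5.05 = 8.95.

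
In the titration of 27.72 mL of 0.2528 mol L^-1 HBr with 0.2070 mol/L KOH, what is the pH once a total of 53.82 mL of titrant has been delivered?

12.70

n(acid) = 0.2528 x 0.02772 = 0.007008 mol; n(KOH) added = 0.2070 x 0.05382 = 0.01114 mol.
Base is in excess by 0.01114 - 0.007008 = 0.004133 mol in a total volume of 0.08154 L.
[OH^-] = 0.004133/0.08154 = 0.05069 M, so pOH = 1.30 and pH = 14.00 - 1.30 = 12.70.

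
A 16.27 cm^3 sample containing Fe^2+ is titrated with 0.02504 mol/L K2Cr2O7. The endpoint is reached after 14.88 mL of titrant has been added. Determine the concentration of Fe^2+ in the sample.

n(K2Cr2O7) = 0.02504 x 0.01488 = 0.0003726 mol.
From the balanced equation, 1 mol K2Cr2O7 reacts with 6 mol Fe^2+, so n(Fe^2+) = 0.0003726 x 6/1 = 0.002236 mol.
[Fe^2+] = 0.002236 / 0.01627 L = 0.137 M.

0.137 M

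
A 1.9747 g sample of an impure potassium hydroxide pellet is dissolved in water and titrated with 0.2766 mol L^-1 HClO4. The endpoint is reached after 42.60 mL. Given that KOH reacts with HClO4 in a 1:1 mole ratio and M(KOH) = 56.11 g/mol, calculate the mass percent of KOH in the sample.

n(HClO4) = 0.2766 x 0.04260 = 0.01178 mol.
n(KOH) = 0.01178 / 1 = 0.01178 mol.
mass of KOH = 0.01178 x 56.11 = 0.6612 g.
% purity = 0.6612 / 1.9747 x 100 = 33.5%.

33.5%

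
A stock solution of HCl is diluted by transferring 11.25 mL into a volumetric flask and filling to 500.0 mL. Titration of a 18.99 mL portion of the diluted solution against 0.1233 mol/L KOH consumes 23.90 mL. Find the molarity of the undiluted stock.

6.90 M

n(KOH) = 0.1233 x 0.02390 = 0.002947 mol.
n(HCl) in the aliquot = 0.002947 mol.
[diluted HCl] = 0.002947 / 0.01899 = 0.1552 M.
Dilution factor = 500.0/11.25 = 44.44, so [stock] = 0.1552 x 44.44 = 6.90 M.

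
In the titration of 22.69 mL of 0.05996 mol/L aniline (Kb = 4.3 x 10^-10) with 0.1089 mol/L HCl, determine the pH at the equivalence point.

n(C6H5NH2) = 0.05996 x 0.02269 = 0.001360 mol; V(HCl) at equivalence = 0.001360/0.1089 = 0.01249 L.
At equivalence the base is fully converted to C6H5NH3+; total volume = 0.03518 L, so [C6H5NH3+] = 0.001360/0.03518 = 0.03867 M.
Ka(C6H5NH3+) = Kw/Kb = 1.0e-14 / 4.3 x 10^-10 = 2.33e-5.
[H^+] = sqrt(Ka x [C6H5NH3+]) = sqrt(2.33e-5 x 0.03867) = 0.000948 M.
pH = -log(0.000948) = 3.02.

3.02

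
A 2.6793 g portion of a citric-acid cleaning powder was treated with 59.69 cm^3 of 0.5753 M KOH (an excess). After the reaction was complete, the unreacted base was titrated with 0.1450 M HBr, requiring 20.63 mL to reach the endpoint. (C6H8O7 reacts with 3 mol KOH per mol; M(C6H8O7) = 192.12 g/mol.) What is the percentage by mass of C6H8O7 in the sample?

Total n(KOH) added = 0.5753 x 0.05969 = 0.03434 mol.
n(HBr) used = 0.1450 x 0.02063 = 0.002991 mol, which equals the excess n(KOH).
So n(KOH) consumed by the sample = 0.03434 - 0.002991 = 0.03135 mol.
n(C6H8O7) = 0.03135 / 3 = 0.01045 mol.
mass C6H8O7 = 0.01045 x 192.12 = 2.008 g, so %C6H8O7 = 2.008/2.6793 x 100 = 74.9%.

74.9%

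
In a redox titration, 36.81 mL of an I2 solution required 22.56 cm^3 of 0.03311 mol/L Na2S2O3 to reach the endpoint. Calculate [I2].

0.0101 M

n(Na2S2O3) = 0.03311 x 0.02256 = 0.0007470 mol.
From the balanced equation, 2 mol Na2S2O3 reacts with 1 mol I2, so n(I2) = 0.0007470 x 1/2 = 0.0003735 mol.
[I2] = 0.0003735 / 0.03681 L = 0.0101 M.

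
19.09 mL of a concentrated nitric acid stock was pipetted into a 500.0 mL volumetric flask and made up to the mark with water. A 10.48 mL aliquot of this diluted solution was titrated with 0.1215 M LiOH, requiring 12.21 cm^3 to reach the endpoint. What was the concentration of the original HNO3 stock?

3.71 M

n(LiOH) = 0.1215 x 0.01221 = 0.001484 mol.
n(HNO3) in the aliquot = 0.001484 mol.
[diluted HNO3] = 0.001484 / 0.01048 = 0.1416 M.
Dilution factor = 500.0/19.09 = 26.19, so [stock] = 0.1416 x 26.19 = 3.71 M.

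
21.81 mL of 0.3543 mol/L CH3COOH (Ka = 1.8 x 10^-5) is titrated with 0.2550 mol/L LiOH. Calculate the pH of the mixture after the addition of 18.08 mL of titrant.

Initial n(CH3COOH) = 0.3543 x 0.02181 = 0.007727 mol.
n(LiOH) added = 0.2550 x 0.01808 = 0.004610 mol, converting that many moles of CH3COOH to CH3COO-.
Remaining n(CH3COOH) = 0.003117 mol; n(CH3COO-) = 0.004610 mol.
By Henderson-Hasselbalch, pH = pKa + log([A^-]/[HA]) = 4.74 + log(0.004610/0.003117) = 4.74 + (+0.17) = 4.91.

4.91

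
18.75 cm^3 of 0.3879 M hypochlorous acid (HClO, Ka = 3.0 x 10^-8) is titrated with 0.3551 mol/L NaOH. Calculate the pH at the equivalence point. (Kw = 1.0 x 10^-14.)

n(HClO) = 0.3879 x 0.01875 = 0.007273 mol; V(NaOH) at equivalence = 0.007273/0.3551 = 0.02048 L.
At equivalence all the acid is converted to ClO-; total volume = 0.01875 + 0.02048 = 0.03923 L, so [ClO-] = 0.007273/0.03923 = 0.1854 M.
Kb = Kw/Ka = 1.0e-14 / 3.0 x 10^-8 = 3.33e-7.
[OH^-] = sqrt(Kb x [ClO-]) = sqrt(3.33e-7 x 0.1854) = 0.000249 M.
pOH = 3.60, so pH = 14.00 - 3.60 = 10.40.

10.40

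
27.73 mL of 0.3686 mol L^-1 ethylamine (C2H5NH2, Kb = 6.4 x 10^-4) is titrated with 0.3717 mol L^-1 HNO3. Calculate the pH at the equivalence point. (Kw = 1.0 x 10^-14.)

n(C2H5NH2) = 0.3686 x 0.02773 = 0.01022 mol; V(HNO3) at equivalence = 0.01022/0.3717 = 0.02750 L.
At equivalence the base is fully converted to C2H5NH3+; total volume = 0.05523 L, so [C2H5NH3+] = 0.01022/0.05523 = 0.1851 M.
Ka(C2H5NH3+) = Kw/Kb = 1.0e-14 / 6.4 x 10^-4 = 1.56e-11.
[H^+] = sqrt(Ka x [C2H5NH3+]) = sqrt(1.56e-11 x 0.1851) = 1.70e-6 M.
pH = -log(1.70e-6) = 5.77.

5.77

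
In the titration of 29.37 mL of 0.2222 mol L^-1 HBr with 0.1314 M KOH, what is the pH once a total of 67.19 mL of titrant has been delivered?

12.38

n(acid) = 0.2222 x 0.02937 = 0.006526 mol; n(KOH) added = 0.1314 x 0.06719 = 0.008829 mol.
Base is in excess by 0.008829 - 0.006526 = 0.002303 mol in a total volume of 0.09656 L.
[OH^-] = 0.002303/0.09656 = 0.02385 M, so pOH = 1.62 and pH = 14.00 - 1.62 = 12.38.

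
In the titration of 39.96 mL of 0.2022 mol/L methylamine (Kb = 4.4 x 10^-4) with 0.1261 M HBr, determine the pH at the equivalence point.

n(CH3NH2) = 0.2022 x 0.03996 = 0.008080 mol; V(HBr) at equivalence = 0.008080/0.1261 = 0.06408 L.
At equivalence the base is fully converted to CH3NH3+; total volume = 0.1040 L, so [CH3NH3+] = 0.008080/0.1040 = 0.07767 M.
Ka(CH3NH3+) = Kw/Kb = 1.0e-14 / 4.4 x 10^-4 = 2.27e-11.
[H^+] = sqrt(Ka x [CH3NH3+]) = sqrt(2.27e-11 x 0.07767) = 1.33e-6 M.
pH = -log(1.33e-6) = 5.88.

5.88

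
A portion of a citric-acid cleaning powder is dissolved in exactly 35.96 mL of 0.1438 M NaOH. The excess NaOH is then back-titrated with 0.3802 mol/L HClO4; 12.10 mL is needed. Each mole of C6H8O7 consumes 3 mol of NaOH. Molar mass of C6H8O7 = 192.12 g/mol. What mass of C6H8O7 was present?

0.0365 g

Total n(NaOH) added = 0.1438 x 0.03596 = 0.005171 mol.
n(HClO4) used = 0.3802 x 0.01210 = 0.004600 mol, which equals the excess n(NaOH).
So n(NaOH) consumed by the sample = 0.005171 - 0.004600 = 0.0005706 mol.
n(C6H8O7) = 0.0005706 / 3 = 0.0001902 mol.
mass = 0.0001902 mol x 192.12 g/mol = 0.0365 g.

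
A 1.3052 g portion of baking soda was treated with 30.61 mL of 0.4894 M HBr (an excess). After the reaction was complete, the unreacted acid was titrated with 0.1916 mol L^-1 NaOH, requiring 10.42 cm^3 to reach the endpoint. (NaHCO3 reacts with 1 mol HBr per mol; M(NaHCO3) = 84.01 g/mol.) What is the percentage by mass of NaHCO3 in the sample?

Total n(HBr) added = 0.4894 x 0.03061 = 0.01498 mol.
n(NaOH) used = 0.1916 x 0.01042 = 0.001996 mol, which equals the excess n(HBr).
So n(HBr) consumed by the sample = 0.01498 - 0.001996 = 0.01298 mol.
n(NaHCO3) = 0.01298 / 1 = 0.01298 mol.
mass NaHCO3 = 0.01298 x 84.01 = 1.091 g, so %NaHCO3 = 1.091/1.3052 x 100 = 83.6%.

83.6%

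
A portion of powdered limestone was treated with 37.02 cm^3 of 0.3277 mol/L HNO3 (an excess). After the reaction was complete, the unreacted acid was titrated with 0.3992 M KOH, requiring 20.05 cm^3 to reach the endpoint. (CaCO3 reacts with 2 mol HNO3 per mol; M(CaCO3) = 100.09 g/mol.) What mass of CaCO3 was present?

Total n(HNO3) added = 0.3277 x 0.03702 = 0.01213 mol.
n(KOH) used = 0.3992 x 0.02005 = 0.008004 mol, which equals the excess n(HNO3).
So n(HNO3) consumed by the sample = 0.01213 - 0.008004 = 0.004127 mol.
n(CaCO3) = 0.004127 / 2 = 0.002064 mol.
mass = 0.002064 mol x 100.09 g/mol = 0.207 g.

0.207 g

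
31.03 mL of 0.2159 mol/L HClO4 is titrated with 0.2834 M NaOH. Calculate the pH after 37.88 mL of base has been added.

n(acid) = 0.2159 x 0.03103 = 0.006699 mol; n(NaOH) added = 0.2834 x 0.03788 = 0.01074 mol.
Base is in excess by 0.01074 - 0.006699 = 0.004036 mol in a total volume of 0.06891 L.
[OH^-] = 0.004036/0.06891 = 0.05857 M, so pOH = 1.23 and pH = 14.00 - 1.23 = 12.77.

12.77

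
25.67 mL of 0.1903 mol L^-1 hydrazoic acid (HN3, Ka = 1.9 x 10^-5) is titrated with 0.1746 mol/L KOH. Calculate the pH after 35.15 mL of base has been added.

12.31

n(acid) = 0.1903 x 0.02567 = 0.004885 mol; n(KOH) added = 0.1746 x 0.03515 = 0.006137 mol.
Base is in excess by 0.006137 - 0.004885 = 0.001252 mol in a total volume of 0.06082 L.
[OH^-] = 0.001252/0.06082 = 0.02059 M, so pOH = 1.69 and pH = 14.00 - 1.69 = 12.31.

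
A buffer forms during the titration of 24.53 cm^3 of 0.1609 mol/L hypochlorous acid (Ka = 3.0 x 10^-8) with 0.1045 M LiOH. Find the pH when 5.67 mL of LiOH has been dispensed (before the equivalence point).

6.77

Initial n(HClO) = 0.1609 x 0.02453 = 0.003947 mol.
n(LiOH) added = 0.1045 x 0.005670 = 0.0005925 mol, converting that many moles of HClO to ClO-.
Remaining n(HClO) = 0.003354 mol; n(ClO-) = 0.0005925 mol.
By Henderson-Hasselbalch, pH = pKa + log([A^-]/[HA]) = 7.52 + log(0.0005925/0.003354) = 7.52 + (-0.75) = 6.77.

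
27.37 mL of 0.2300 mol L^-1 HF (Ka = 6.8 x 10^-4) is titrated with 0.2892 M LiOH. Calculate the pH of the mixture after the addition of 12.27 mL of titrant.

Initial n(HF) = 0.2300 x 0.02737 = 0.006295 mol.
n(LiOH) added = 0.2892 x 0.01227 = 0.003548 mol, converting that many moles of HF to F-.
Remaining n(HF) = 0.002747 mol; n(F-) = 0.003548 mol.
By Henderson-Hasselbalch, pH = pKa + log([A^-]/[HA]) = 3.17 + log(0.003548/0.002747) = 3.17 + (+0.11) = 3.28.

3.28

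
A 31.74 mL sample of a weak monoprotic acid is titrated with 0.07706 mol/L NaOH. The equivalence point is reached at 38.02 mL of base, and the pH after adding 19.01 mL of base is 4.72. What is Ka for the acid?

1.9 x 10^-5

19.01 mL is half of the equivalence volume, so this is the half-equivalence point where [HA] = [A^-].
At half-equivalence pH = pKa, so pKa = 4.72.
Ka = 10^(-4.72) = 1.9 x 10^-5.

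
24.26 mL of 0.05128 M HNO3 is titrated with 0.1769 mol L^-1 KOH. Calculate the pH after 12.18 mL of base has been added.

12.40

n(acid) = 0.05128 x 0.02426 = 0.001244 mol; n(KOH) added = 0.1769 x 0.01218 = 0.002155 mol.
Base is in excess by 0.002155 - 0.001244 = 0.0009106 mol in a total volume of 0.03644 L.
[OH^-] = 0.0009106/0.03644 = 0.02499 M, so pOH = 1.60 and pH = 14.00 - 1.60 = 12.40.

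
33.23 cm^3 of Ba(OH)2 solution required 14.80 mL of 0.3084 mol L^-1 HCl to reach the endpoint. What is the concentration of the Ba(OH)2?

n(HCl) delivered = 0.3084 x 0.01480 = 0.004564 mol.
The reaction is 1 Ba(OH)2 + 2 HCl, so n(Ba(OH)2) = 0.004564 x 1/2 = 0.002282 mol.
[Ba(OH)2] = 0.002282 mol / 0.03323 L = 0.0687 M.

0.0687 M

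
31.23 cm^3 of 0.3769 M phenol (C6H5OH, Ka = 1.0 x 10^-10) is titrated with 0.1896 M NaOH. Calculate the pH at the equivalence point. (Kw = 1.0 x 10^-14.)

11.55

n(C6H5OH) = 0.3769 x 0.03123 = 0.01177 mol; V(NaOH) at equivalence = 0.01177/0.1896 = 0.06208 L.
At equivalence all the acid is converted to C6H5O-; total volume = 0.03123 + 0.06208 = 0.09331 L, so [C6H5O-] = 0.01177/0.09331 = 0.1261 M.
Kb = Kw/Ka = 1.0e-14 / 1.0 x 10^-10 = 0.000100.
[OH^-] = sqrt(Kb x [C6H5O-]) = sqrt(0.000100 x 0.1261) = 0.00355 M.
pOH = 2.45, so pH = 14.00 - 2.45 = 11.55.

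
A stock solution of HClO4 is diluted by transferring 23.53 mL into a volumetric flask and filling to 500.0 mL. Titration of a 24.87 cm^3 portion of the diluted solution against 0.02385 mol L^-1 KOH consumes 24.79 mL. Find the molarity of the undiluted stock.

n(KOH) = 0.02385 x 0.02479 = 0.0005912 mol.
n(HClO4) in the aliquot = 0.0005912 mol.
[diluted HClO4] = 0.0005912 / 0.02487 = 0.02377 M.
Dilution factor = 500.0/23.53 = 21.25, so [stock] = 0.02377 x 21.25 = 0.505 M.

0.505 M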